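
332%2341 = 332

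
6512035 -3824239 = 2687796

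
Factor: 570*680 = 387600 = 2^4*3^1*5^2*17^1* 19^1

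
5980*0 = 0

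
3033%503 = 15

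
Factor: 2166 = 2^1*3^1*19^2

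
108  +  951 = 1059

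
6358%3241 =3117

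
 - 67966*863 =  - 58654658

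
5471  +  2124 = 7595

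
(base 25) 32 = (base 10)77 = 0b1001101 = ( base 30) 2H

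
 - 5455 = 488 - 5943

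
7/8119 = 7/8119 = 0.00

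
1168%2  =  0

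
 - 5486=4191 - 9677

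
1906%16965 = 1906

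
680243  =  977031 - 296788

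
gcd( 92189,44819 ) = 1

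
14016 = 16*876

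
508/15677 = 508/15677  =  0.03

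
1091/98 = 11 + 13/98 =11.13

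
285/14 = 20+5/14 = 20.36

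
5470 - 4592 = 878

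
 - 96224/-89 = 1081 + 15/89 = 1081.17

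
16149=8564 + 7585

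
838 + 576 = 1414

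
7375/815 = 1475/163 = 9.05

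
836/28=29 + 6/7=29.86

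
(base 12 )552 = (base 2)1100001110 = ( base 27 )11Q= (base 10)782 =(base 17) 2c0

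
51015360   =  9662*5280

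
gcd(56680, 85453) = 1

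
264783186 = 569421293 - 304638107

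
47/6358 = 47/6358 =0.01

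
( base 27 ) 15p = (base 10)889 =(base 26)185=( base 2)1101111001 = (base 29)11J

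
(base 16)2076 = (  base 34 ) 76e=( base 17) 1bce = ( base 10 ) 8310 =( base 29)9pg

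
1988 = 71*28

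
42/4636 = 21/2318 = 0.01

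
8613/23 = 8613/23 = 374.48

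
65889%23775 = 18339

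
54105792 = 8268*6544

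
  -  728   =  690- 1418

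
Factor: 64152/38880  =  2^(  -  2)*3^1*5^( -1) * 11^1 =33/20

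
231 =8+223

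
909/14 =909/14 = 64.93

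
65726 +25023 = 90749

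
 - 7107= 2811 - 9918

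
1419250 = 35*40550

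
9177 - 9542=-365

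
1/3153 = 1/3153= 0.00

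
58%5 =3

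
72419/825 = 87 +644/825 =87.78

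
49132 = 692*71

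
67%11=1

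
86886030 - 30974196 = 55911834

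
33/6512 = 3/592=   0.01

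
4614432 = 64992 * 71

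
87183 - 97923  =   - 10740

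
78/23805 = 26/7935 = 0.00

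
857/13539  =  857/13539 = 0.06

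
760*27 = 20520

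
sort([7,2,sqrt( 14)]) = [ 2,sqrt( 14 ),7]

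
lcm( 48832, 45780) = 732480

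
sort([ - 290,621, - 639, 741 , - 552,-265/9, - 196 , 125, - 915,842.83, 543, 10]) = [ - 915, - 639,-552, - 290, - 196, - 265/9,10,125, 543,621,741, 842.83]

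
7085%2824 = 1437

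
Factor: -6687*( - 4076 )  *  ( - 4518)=  -  123143565816 = -  2^3*3^4 * 251^1*743^1*1019^1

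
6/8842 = 3/4421 = 0.00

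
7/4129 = 7/4129 = 0.00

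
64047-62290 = 1757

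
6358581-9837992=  - 3479411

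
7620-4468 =3152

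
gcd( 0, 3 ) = 3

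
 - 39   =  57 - 96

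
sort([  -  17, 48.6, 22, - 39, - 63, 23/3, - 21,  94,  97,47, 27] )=[ - 63, - 39  , - 21, - 17, 23/3,22,27,  47 , 48.6,94 , 97]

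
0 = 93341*0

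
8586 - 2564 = 6022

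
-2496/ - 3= 832/1 = 832.00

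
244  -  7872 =- 7628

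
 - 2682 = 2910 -5592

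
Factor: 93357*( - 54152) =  - 5055468264 = - 2^3*3^2*7^1* 11^1 * 23^1*41^1*967^1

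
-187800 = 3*( -62600 ) 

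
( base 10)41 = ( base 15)2b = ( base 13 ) 32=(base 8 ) 51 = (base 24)1h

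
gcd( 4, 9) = 1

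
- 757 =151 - 908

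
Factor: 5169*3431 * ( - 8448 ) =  - 149823919872 = - 2^8*3^2 * 11^1 * 47^1*73^1* 1723^1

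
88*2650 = 233200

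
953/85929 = 953/85929 = 0.01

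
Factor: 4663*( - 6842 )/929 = - 31904246/929 = - 2^1*11^1*311^1*929^( - 1 )*4663^1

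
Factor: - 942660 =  - 2^2*3^2*5^1  *  5237^1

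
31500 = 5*6300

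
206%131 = 75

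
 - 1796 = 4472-6268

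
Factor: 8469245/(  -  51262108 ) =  - 2^( - 2 ) * 5^1*191^ ( - 1 )*229^ ( - 1)*293^ (-1) * 1187^1*1427^1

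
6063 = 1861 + 4202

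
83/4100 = 83/4100 = 0.02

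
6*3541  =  21246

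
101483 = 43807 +57676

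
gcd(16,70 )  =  2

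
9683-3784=5899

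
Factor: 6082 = 2^1 * 3041^1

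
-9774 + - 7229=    - 17003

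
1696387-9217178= -7520791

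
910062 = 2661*342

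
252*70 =17640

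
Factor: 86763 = 3^1 * 28921^1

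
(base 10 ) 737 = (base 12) 515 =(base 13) 449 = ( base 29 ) pc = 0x2e1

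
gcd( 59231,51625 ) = 1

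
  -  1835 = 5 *(  -  367 )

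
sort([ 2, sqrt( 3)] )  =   [sqrt(3) , 2]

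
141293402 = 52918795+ 88374607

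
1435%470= 25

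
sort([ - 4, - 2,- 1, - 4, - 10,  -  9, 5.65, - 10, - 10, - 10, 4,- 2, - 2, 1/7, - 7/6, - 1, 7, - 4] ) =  [ - 10, - 10 ,- 10, - 10, - 9, - 4, - 4, - 4 , - 2, - 2,-2, - 7/6, -1, - 1, 1/7 , 4,5.65, 7] 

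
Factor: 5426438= 2^1*19^1*61^1  *2341^1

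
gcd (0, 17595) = 17595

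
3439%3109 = 330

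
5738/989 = 5738/989 = 5.80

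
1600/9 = 177 + 7/9 = 177.78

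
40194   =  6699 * 6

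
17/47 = 17/47=0.36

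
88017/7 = 12573 + 6/7 = 12573.86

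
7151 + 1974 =9125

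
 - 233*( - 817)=190361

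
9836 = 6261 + 3575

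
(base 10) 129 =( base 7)243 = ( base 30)49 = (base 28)4h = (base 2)10000001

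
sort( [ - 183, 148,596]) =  [ - 183,  148, 596]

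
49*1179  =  57771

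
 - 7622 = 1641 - 9263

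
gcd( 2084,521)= 521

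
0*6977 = 0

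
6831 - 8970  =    -  2139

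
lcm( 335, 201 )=1005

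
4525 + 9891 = 14416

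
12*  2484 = 29808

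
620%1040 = 620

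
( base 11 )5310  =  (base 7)26331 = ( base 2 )1101101110101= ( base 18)13C9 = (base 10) 7029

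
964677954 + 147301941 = 1111979895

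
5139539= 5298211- 158672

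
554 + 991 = 1545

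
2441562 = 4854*503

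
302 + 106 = 408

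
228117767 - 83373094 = 144744673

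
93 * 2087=194091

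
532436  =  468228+64208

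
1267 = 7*181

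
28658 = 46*623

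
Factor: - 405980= - 2^2*5^1  *53^1*383^1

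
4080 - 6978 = -2898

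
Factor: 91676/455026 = 82/407 =2^1*11^( - 1 ) * 37^( - 1)*41^1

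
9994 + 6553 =16547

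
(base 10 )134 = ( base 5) 1014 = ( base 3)11222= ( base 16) 86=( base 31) 4a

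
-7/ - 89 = 7/89 = 0.08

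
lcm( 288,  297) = 9504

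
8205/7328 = 1  +  877/7328 = 1.12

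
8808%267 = 264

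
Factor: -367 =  - 367^1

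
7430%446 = 294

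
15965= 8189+7776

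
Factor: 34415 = 5^1*6883^1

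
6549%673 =492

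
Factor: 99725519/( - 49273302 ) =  - 2^(-1)*3^(  -  1 )*13^(  -  2 ) * 17^2 * 29^1 * 73^1*163^1* 48593^(-1 ) 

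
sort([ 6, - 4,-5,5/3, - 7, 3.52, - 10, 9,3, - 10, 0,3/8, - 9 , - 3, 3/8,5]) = [ - 10, - 10,  -  9, - 7, - 5, - 4, - 3, 0,3/8,  3/8,5/3,3, 3.52,  5,  6,9] 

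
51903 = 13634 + 38269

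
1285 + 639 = 1924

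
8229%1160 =109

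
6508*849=5525292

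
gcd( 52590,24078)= 6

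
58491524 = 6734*8686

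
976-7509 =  - 6533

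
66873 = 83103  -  16230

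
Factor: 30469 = 30469^1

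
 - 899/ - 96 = 899/96 = 9.36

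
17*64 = 1088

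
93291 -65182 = 28109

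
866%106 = 18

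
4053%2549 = 1504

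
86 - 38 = 48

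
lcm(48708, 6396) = 633204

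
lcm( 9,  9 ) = 9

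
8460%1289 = 726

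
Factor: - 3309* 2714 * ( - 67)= 2^1*3^1*23^1*59^1*67^1*1103^1 = 601701942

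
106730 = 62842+43888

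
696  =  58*12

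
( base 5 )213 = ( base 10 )58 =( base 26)26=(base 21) 2G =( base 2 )111010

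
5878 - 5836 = 42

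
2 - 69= -67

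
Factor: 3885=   3^1*5^1*7^1 *37^1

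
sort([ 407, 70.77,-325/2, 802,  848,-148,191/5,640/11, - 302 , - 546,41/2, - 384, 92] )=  [ - 546,-384, - 302,-325/2,  -  148, 41/2, 191/5, 640/11, 70.77, 92, 407, 802, 848]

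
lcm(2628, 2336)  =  21024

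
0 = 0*481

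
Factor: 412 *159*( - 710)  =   - 2^3*3^1 * 5^1 * 53^1*71^1*103^1  =  -46510680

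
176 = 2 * 88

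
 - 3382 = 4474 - 7856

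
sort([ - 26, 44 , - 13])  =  [ - 26, - 13, 44]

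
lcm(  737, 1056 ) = 70752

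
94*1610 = 151340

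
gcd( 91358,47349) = 1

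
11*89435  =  983785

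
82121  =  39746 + 42375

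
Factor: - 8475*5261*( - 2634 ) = 117442092150= 2^1*3^2*5^2*113^1*439^1*5261^1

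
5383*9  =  48447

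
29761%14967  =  14794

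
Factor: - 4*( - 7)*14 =2^3*7^2 = 392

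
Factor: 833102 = 2^1*17^1*107^1 *229^1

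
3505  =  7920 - 4415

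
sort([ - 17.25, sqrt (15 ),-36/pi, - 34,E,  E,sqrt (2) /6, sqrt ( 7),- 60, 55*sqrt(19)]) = [  -  60, - 34, - 17.25, - 36/pi, sqrt( 2)/6,sqrt(7),E,E, sqrt (15), 55*sqrt (19 ) ]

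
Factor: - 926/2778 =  - 1/3 =- 3^( - 1)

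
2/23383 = 2/23383 = 0.00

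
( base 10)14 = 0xE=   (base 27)e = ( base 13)11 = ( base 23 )E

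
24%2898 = 24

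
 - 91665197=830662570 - 922327767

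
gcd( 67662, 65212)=14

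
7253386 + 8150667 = 15404053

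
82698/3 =27566 =27566.00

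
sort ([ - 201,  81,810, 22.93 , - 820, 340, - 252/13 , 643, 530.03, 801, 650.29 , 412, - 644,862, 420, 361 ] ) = [ - 820, - 644, - 201 , - 252/13,22.93, 81, 340, 361,  412 , 420, 530.03, 643, 650.29, 801, 810, 862] 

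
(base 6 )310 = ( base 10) 114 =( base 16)72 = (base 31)3l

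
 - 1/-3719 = 1/3719 = 0.00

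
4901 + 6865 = 11766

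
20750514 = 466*44529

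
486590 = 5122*95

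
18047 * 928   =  16747616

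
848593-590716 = 257877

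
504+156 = 660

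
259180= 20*12959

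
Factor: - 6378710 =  - 2^1*5^1*13^1*139^1*353^1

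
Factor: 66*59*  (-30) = - 2^2*3^2*5^1*11^1 * 59^1 = - 116820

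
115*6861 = 789015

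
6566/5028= 1  +  769/2514 = 1.31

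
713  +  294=1007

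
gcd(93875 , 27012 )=1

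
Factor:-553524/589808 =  - 717/764 = -2^ (-2 )*3^1*191^( - 1)*239^1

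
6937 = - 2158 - - 9095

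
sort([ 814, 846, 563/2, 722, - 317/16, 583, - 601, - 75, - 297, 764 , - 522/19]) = [ - 601, - 297, - 75, - 522/19, -317/16, 563/2,583, 722, 764, 814, 846]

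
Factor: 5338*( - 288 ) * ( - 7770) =2^7 * 3^3 * 5^1 * 7^1 * 17^1*37^1* 157^1 = 11945162880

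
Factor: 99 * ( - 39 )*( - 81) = 312741 = 3^7*11^1*13^1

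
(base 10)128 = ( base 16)80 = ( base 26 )4O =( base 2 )10000000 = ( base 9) 152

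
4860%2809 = 2051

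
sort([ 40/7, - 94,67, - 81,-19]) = [  -  94, - 81, - 19,40/7,67]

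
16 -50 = -34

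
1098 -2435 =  - 1337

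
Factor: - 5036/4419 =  - 2^2*3^(-2)*491^(  -  1)*1259^1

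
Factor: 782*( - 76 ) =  - 2^3*17^1*19^1*23^1 =-  59432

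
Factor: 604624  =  2^4*23^1*31^1 *53^1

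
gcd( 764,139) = 1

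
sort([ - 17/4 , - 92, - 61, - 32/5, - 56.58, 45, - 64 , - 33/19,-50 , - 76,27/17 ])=[-92,-76 , - 64, - 61, - 56.58, - 50, - 32/5 , - 17/4, - 33/19,27/17,  45]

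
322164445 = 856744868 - 534580423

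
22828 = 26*878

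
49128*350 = 17194800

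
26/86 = 13/43=0.30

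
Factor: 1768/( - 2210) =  - 4/5 = - 2^2*5^( - 1)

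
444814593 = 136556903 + 308257690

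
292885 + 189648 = 482533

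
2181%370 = 331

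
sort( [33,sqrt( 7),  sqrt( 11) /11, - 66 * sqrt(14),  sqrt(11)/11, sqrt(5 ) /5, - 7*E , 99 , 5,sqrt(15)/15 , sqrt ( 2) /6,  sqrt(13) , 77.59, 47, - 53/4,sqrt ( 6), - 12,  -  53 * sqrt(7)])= [ - 66 * sqrt( 14), - 53 * sqrt(7 ), - 7 * E,  -  53/4, - 12,sqrt(2) /6,sqrt(15)/15, sqrt(11) /11, sqrt(11 )/11,sqrt(5)/5  ,  sqrt( 6 ), sqrt( 7),  sqrt(13), 5,33, 47,77.59,99]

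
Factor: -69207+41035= - 2^2*7043^1 =- 28172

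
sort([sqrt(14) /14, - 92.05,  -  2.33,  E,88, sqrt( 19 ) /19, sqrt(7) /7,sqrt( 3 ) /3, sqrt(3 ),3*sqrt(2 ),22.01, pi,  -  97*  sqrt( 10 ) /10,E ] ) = [ - 92.05, - 97*sqrt ( 10 ) /10, - 2.33,sqrt( 19 ) /19,sqrt( 14)/14, sqrt( 7) /7, sqrt( 3 ) /3,sqrt(3 ),  E,E,pi,3*sqrt( 2 ), 22.01, 88]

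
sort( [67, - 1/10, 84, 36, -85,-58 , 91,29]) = [ - 85, - 58,-1/10, 29, 36, 67,84, 91]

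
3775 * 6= 22650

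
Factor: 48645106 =2^1*41^1*593233^1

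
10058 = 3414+6644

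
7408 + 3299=10707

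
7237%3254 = 729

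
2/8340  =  1/4170 = 0.00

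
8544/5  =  8544/5 =1708.80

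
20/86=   10/43 =0.23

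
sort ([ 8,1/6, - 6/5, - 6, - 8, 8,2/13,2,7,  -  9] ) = [ - 9, - 8,-6, - 6/5,2/13,1/6,2,7, 8,8 ] 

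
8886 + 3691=12577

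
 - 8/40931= - 1 + 40923/40931  =  - 0.00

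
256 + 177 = 433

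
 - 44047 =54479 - 98526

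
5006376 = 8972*558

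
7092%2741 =1610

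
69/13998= 23/4666= 0.00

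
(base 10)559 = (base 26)ld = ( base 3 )202201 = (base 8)1057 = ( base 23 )117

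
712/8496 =89/1062  =  0.08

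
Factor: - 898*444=-2^3*3^1*37^1 * 449^1= -  398712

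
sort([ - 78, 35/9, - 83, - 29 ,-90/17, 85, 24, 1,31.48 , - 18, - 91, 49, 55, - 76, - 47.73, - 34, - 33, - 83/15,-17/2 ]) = [ - 91, - 83, - 78, - 76,-47.73, - 34,  -  33, - 29, - 18, - 17/2, - 83/15, -90/17,1, 35/9,24, 31.48, 49, 55, 85] 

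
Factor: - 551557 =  - 551557^1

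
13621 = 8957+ 4664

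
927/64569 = 309/21523  =  0.01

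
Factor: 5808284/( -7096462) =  - 2^1 * 19^(-1 )*31^2*43^( - 2 )*101^ (-1 )*1511^1 = - 2904142/3548231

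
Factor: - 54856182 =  - 2^1*  3^1*9142697^1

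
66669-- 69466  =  136135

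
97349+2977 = 100326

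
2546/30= 84+13/15 = 84.87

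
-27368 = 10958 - 38326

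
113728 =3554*32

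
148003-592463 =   -  444460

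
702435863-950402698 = -247966835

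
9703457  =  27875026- 18171569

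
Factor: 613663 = 23^1 * 26681^1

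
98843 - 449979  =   -351136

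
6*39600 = 237600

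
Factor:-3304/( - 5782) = 4/7 = 2^2*7^ ( - 1 ) 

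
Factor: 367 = 367^1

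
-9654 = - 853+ - 8801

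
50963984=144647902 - 93683918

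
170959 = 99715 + 71244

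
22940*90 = 2064600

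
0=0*205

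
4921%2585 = 2336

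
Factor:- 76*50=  - 3800= -2^3*5^2*  19^1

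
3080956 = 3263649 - 182693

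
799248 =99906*8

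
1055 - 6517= - 5462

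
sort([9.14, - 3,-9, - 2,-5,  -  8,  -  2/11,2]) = [-9, -8,-5,- 3,-2,-2/11,  2,9.14 ]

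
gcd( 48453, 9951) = 93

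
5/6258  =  5/6258 = 0.00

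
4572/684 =127/19 =6.68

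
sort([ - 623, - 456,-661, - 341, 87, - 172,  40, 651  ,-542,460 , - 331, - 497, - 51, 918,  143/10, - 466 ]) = [ - 661, - 623,-542, - 497, - 466, - 456, - 341,-331, -172, - 51, 143/10,40, 87, 460,651, 918 ] 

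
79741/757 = 105 + 256/757 =105.34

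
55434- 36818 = 18616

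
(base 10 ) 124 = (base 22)5e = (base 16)7C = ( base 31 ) 40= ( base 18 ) 6G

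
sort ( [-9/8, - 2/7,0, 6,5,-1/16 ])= [  -  9/8, - 2/7, - 1/16,0,5, 6]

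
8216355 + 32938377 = 41154732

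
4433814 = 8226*539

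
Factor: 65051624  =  2^3*11^1*37^1*19979^1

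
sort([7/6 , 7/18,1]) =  [ 7/18,1,7/6]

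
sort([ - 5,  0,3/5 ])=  [ - 5,0,  3/5]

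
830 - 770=60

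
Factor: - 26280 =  - 2^3 * 3^2*5^1*73^1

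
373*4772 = 1779956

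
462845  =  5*92569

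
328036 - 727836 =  - 399800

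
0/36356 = 0 = 0.00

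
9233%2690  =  1163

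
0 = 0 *23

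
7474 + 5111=12585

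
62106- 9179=52927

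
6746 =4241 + 2505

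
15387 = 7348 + 8039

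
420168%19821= 3927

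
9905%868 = 357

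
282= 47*6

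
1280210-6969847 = - 5689637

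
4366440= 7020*622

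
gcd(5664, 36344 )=472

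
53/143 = 53/143 = 0.37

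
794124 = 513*1548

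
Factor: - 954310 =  - 2^1*5^1*7^1*  13633^1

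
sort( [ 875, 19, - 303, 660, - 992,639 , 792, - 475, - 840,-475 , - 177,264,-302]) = [-992,-840,-475,  -  475, - 303,-302  ,  -  177,19, 264,639, 660, 792, 875]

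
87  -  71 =16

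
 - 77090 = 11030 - 88120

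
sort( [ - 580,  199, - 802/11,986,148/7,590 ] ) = [ - 580 , - 802/11 , 148/7 , 199, 590,986] 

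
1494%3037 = 1494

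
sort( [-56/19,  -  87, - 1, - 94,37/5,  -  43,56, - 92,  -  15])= [-94, - 92, - 87,-43, - 15 , - 56/19,-1,  37/5, 56 ] 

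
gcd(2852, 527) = 31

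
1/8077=1/8077 = 0.00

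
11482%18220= 11482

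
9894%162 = 12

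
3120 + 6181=9301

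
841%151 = 86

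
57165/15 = 3811 = 3811.00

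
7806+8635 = 16441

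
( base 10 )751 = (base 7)2122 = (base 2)1011101111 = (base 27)10M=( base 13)45A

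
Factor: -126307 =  - 126307^1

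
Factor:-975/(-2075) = 39/83 =3^1*13^1 *83^( - 1) 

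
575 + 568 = 1143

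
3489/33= 1163/11 = 105.73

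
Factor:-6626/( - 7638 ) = 3^( - 1 ) * 19^( - 1)*67^( - 1 )*3313^1= 3313/3819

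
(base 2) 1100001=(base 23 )45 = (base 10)97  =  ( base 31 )34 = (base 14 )6D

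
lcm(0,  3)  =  0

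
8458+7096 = 15554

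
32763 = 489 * 67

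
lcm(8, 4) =8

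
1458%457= 87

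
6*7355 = 44130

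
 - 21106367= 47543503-68649870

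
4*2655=10620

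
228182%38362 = 36372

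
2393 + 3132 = 5525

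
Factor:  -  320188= - 2^2*11^1 * 19^1 * 383^1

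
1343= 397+946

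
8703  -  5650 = 3053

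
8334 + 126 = 8460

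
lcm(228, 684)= 684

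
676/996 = 169/249  =  0.68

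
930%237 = 219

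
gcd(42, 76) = 2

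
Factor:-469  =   - 7^1 *67^1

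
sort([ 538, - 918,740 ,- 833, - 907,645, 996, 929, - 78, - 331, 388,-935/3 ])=[ - 918, - 907, - 833, - 331,-935/3, - 78, 388, 538, 645, 740,929,  996]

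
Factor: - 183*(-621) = 113643=   3^4*23^1*61^1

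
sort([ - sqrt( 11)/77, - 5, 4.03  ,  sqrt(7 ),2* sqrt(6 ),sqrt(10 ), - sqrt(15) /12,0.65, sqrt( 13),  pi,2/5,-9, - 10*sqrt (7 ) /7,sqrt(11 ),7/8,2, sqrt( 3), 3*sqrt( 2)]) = [ - 9 , - 5, - 10*sqrt( 7 ) /7, - sqrt(15)/12, - sqrt(11)/77, 2/5, 0.65,7/8, sqrt(3 ), 2,  sqrt(7 ),pi , sqrt (10),sqrt(11 ), sqrt(13 ),4.03,3*sqrt(2) , 2 *sqrt(  6)]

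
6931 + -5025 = 1906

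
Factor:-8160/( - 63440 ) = 2^1*3^1*13^( - 1)*17^1*61^( - 1 )=102/793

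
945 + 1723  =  2668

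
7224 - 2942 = 4282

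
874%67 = 3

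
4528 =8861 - 4333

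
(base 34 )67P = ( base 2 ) 1110000011111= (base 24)CBN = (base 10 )7199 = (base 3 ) 100212122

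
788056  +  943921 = 1731977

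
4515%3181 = 1334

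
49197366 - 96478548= -47281182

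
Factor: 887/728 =2^( - 3)*7^( - 1)*13^(- 1) * 887^1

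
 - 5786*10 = -57860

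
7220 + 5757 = 12977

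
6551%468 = 467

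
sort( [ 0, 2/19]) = [ 0, 2/19 ] 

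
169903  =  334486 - 164583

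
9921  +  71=9992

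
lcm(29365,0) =0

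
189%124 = 65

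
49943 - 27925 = 22018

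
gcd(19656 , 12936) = 168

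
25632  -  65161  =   - 39529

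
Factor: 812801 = 11^1*19^1 * 3889^1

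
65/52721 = 65/52721 = 0.00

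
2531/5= 506 + 1/5 = 506.20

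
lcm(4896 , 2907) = 93024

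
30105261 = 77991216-47885955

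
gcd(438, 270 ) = 6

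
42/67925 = 42/67925 = 0.00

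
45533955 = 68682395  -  23148440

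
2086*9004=18782344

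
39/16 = 39/16 = 2.44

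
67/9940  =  67/9940  =  0.01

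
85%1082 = 85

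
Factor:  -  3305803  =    -  17^1*163^1 * 1193^1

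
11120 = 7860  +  3260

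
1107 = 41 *27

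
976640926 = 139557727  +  837083199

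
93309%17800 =4309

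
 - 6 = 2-8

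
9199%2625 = 1324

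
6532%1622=44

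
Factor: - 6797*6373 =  - 7^1*971^1*6373^1 = -43317281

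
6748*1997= 13475756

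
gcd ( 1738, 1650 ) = 22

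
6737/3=2245 + 2/3  =  2245.67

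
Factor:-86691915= - 3^2*5^1*1926487^1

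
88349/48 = 1840 + 29/48 = 1840.60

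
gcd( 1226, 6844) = 2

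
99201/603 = 164 + 103/201 = 164.51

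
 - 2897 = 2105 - 5002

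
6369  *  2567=16349223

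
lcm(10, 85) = 170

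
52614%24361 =3892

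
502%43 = 29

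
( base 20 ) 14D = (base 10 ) 493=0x1ED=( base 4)13231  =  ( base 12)351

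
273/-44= - 273/44 = -6.20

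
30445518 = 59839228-29393710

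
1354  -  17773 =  - 16419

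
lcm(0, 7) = 0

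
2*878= 1756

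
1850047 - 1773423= 76624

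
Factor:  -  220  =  -2^2*5^1*11^1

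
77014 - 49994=27020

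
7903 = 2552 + 5351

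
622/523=1 + 99/523 = 1.19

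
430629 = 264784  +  165845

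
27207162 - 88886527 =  - 61679365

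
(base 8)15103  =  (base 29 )7SO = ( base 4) 1221003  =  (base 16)1a43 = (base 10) 6723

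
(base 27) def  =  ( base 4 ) 2122032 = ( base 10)9870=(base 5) 303440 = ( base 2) 10011010001110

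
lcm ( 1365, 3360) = 43680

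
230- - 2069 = 2299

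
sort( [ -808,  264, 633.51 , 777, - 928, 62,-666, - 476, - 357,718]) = [ - 928, - 808, - 666,- 476  , -357,62, 264, 633.51,718,777]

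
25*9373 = 234325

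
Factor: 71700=2^2*3^1*5^2*239^1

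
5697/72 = 633/8 = 79.12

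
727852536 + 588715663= 1316568199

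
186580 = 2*93290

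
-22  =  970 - 992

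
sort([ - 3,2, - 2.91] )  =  [ -3,-2.91,2]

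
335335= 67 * 5005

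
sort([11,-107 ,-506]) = [  -  506, - 107, 11 ] 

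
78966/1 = 78966 = 78966.00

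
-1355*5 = - 6775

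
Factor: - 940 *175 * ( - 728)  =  119756000 =2^5*5^3*7^2*13^1*47^1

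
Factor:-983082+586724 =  - 2^1  *  198179^1 =- 396358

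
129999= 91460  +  38539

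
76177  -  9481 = 66696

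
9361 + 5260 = 14621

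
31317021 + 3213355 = 34530376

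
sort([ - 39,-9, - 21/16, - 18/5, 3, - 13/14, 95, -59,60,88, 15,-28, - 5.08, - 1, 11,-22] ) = [ - 59, - 39, - 28, - 22,- 9,-5.08, - 18/5, - 21/16, - 1 ,  -  13/14, 3,11,15,  60,88, 95]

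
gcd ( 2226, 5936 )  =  742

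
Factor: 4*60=2^4*3^1*5^1  =  240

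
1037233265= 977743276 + 59489989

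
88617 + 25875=114492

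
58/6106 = 29/3053= 0.01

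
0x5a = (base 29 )33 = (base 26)3C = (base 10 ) 90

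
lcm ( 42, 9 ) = 126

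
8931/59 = 8931/59  =  151.37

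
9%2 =1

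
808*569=459752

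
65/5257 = 65/5257 = 0.01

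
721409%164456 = 63585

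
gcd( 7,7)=7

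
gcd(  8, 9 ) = 1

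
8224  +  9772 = 17996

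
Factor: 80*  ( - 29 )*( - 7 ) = 2^4 * 5^1* 7^1*29^1 = 16240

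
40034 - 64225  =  -24191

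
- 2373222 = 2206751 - 4579973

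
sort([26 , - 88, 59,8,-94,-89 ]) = [ - 94,-89, -88, 8, 26, 59]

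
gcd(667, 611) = 1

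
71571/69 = 23857/23 = 1037.26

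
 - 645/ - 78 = 215/26= 8.27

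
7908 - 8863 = -955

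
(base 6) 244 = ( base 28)3g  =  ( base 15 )6A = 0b1100100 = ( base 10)100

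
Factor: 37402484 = 2^2*7^2*190829^1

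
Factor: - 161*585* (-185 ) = 3^2*5^2*7^1 * 13^1*23^1*37^1= 17424225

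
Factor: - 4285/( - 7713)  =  3^( - 2)*5^1 = 5/9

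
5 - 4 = 1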